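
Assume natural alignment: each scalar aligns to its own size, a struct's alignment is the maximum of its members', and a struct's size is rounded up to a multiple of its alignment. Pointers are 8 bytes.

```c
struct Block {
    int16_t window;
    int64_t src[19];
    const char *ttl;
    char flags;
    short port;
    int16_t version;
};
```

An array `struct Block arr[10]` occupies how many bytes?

window at 0 (size 2, align 2) → ends 2
pad 6 to align 8 for src
src at 8 (size 152, align 8) → ends 160
ttl at 160 (size 8, align 8) → ends 168
flags at 168 (size 1, align 1) → ends 169
pad 1 to align 2 for port
port at 170 (size 2, align 2) → ends 172
version at 172 (size 2, align 2) → ends 174
tail pad 2 to reach multiple of 8
total 176 bytes, alignment 8
array of 10: 10 × 176 = 1760

1760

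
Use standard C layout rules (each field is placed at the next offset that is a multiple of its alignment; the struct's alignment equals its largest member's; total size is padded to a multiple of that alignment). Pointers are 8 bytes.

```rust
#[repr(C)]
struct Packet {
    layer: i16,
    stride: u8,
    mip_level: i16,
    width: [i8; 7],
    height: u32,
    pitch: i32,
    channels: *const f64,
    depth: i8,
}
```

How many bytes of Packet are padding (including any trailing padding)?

11

@0: layer [2B, align 2] → 2
@2: stride [1B, align 1] → 3
+1 pad (align 2)
@4: mip_level [2B, align 2] → 6
@6: width [7B, align 1] → 13
+3 pad (align 4)
@16: height [4B, align 4] → 20
@20: pitch [4B, align 4] → 24
@24: channels [8B, align 8] → 32
@32: depth [1B, align 1] → 33
+7 tail pad (align 8)
size 40, align 8
data bytes 29, size 40 → padding 11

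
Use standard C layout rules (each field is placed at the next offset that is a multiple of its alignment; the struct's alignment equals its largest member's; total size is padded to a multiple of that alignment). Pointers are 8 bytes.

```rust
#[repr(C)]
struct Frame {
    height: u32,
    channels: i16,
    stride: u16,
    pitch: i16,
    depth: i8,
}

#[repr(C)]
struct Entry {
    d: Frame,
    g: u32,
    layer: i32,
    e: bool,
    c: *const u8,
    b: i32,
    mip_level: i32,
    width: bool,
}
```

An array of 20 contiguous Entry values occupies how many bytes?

Frame: @0: height [4B, align 4] → 4; @4: channels [2B, align 2] → 6; @6: stride [2B, align 2] → 8; @8: pitch [2B, align 2] → 10; @10: depth [1B, align 1] → 11; +1 tail pad (align 4); size 12, align 4
@0: d [12B, align 4] → 12
@12: g [4B, align 4] → 16
@16: layer [4B, align 4] → 20
@20: e [1B, align 1] → 21
+3 pad (align 8)
@24: c [8B, align 8] → 32
@32: b [4B, align 4] → 36
@36: mip_level [4B, align 4] → 40
@40: width [1B, align 1] → 41
+7 tail pad (align 8)
size 48, align 8
array of 20: 20 × 48 = 960

960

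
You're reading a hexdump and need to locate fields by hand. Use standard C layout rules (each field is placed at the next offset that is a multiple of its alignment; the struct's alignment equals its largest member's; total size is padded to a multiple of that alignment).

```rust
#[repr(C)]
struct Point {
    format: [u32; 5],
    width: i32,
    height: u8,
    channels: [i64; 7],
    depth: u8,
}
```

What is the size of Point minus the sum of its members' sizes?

14

format at 0 (size 20, align 4) → ends 20
width at 20 (size 4, align 4) → ends 24
height at 24 (size 1, align 1) → ends 25
pad 7 to align 8 for channels
channels at 32 (size 56, align 8) → ends 88
depth at 88 (size 1, align 1) → ends 89
tail pad 7 to reach multiple of 8
total 96 bytes, alignment 8
data bytes 82, size 96 → padding 14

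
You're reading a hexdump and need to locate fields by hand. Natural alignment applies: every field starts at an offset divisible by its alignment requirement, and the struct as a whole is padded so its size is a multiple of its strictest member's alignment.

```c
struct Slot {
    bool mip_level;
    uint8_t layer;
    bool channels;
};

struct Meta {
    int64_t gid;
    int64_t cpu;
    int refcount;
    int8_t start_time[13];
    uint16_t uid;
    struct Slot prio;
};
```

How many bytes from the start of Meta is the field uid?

34

Slot: mip_level at 0 (size 1, align 1) → ends 1; layer at 1 (size 1, align 1) → ends 2; channels at 2 (size 1, align 1) → ends 3; total 3 bytes, alignment 1
gid at 0 (size 8, align 8) → ends 8
cpu at 8 (size 8, align 8) → ends 16
refcount at 16 (size 4, align 4) → ends 20
start_time at 20 (size 13, align 1) → ends 33
pad 1 to align 2 for uid
uid at 34 (size 2, align 2) → ends 36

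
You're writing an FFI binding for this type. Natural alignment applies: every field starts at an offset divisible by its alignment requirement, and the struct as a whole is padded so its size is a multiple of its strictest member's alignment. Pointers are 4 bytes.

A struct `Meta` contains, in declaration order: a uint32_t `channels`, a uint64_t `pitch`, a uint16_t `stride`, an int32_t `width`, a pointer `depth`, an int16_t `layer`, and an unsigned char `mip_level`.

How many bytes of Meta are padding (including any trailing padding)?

7

0..4  channels  (4B, 4-aligned)
4..8  -- padding (4B)
8..16  pitch  (8B, 8-aligned)
16..18  stride  (2B, 2-aligned)
18..20  -- padding (2B)
20..24  width  (4B, 4-aligned)
24..28  depth  (4B, 4-aligned)
28..30  layer  (2B, 2-aligned)
30..31  mip_level  (1B, 1-aligned)
31..32  -- tail padding (1B)
sizeof = 32, alignof = 8
data bytes 25, size 32 → padding 7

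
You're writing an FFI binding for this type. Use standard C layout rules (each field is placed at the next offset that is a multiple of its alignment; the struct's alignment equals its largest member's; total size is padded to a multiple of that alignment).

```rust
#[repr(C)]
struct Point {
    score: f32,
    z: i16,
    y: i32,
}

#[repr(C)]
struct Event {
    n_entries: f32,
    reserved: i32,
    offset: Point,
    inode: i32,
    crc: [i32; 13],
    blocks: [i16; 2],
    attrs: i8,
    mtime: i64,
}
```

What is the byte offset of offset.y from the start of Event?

Point: score at 0 (size 4, align 4) → ends 4; z at 4 (size 2, align 2) → ends 6; pad 2 to align 4 for y; y at 8 (size 4, align 4) → ends 12; total 12 bytes, alignment 4
n_entries at 0 (size 4, align 4) → ends 4
reserved at 4 (size 4, align 4) → ends 8
offset at 8 (size 12, align 4) → ends 20
within Point: y at 8
8 + 8 = 16

16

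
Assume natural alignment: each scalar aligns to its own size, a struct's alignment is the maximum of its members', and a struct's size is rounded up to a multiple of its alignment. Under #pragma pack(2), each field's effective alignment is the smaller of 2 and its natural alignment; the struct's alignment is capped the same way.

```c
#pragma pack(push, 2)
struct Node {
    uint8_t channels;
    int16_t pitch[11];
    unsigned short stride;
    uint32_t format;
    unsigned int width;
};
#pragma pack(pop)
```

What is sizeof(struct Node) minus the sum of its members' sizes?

channels at 0 (size 1, align 1) → ends 1
pad 1 to align 2 for pitch
pitch at 2 (size 22, align 2) → ends 24
stride at 24 (size 2, align 2) → ends 26
format at 26 (size 4, align 2) → ends 30
width at 30 (size 4, align 2) → ends 34
total 34 bytes, alignment 2
data bytes 33, size 34 → padding 1

1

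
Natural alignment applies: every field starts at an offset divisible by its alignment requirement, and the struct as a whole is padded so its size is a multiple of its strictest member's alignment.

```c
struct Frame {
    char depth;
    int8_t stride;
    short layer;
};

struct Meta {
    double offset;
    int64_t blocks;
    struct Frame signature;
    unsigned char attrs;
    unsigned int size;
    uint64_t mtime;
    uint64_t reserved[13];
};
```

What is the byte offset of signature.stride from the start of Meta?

Frame: depth at 0 (size 1, align 1) → ends 1; stride at 1 (size 1, align 1) → ends 2; layer at 2 (size 2, align 2) → ends 4; total 4 bytes, alignment 2
offset at 0 (size 8, align 8) → ends 8
blocks at 8 (size 8, align 8) → ends 16
signature at 16 (size 4, align 2) → ends 20
within Frame: stride at 1
16 + 1 = 17

17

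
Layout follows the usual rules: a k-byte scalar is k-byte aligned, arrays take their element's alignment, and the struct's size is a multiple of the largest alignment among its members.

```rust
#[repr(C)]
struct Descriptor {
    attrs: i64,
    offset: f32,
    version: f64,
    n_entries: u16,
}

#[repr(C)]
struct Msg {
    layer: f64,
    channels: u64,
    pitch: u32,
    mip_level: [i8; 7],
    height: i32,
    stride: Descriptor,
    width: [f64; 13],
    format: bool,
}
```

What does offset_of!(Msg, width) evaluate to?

64

Descriptor: 0..8  attrs  (8B, 8-aligned); 8..12  offset  (4B, 4-aligned); 12..16  -- padding (4B); 16..24  version  (8B, 8-aligned); 24..26  n_entries  (2B, 2-aligned); 26..32  -- tail padding (6B); sizeof = 32, alignof = 8
0..8  layer  (8B, 8-aligned)
8..16  channels  (8B, 8-aligned)
16..20  pitch  (4B, 4-aligned)
20..27  mip_level  (7B, 1-aligned)
27..28  -- padding (1B)
28..32  height  (4B, 4-aligned)
32..64  stride  (32B, 8-aligned)
64..168  width  (104B, 8-aligned)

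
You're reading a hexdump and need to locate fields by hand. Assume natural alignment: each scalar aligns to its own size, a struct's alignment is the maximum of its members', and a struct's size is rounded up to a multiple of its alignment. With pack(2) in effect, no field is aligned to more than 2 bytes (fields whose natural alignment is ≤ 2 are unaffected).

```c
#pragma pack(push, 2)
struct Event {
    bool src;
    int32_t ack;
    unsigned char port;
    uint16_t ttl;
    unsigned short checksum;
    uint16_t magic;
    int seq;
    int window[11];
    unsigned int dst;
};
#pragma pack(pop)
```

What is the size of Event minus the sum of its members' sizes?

src at 0 (size 1, align 1) → ends 1
pad 1 to align 2 for ack
ack at 2 (size 4, align 2) → ends 6
port at 6 (size 1, align 1) → ends 7
pad 1 to align 2 for ttl
ttl at 8 (size 2, align 2) → ends 10
checksum at 10 (size 2, align 2) → ends 12
magic at 12 (size 2, align 2) → ends 14
seq at 14 (size 4, align 2) → ends 18
window at 18 (size 44, align 2) → ends 62
dst at 62 (size 4, align 2) → ends 66
total 66 bytes, alignment 2
data bytes 64, size 66 → padding 2

2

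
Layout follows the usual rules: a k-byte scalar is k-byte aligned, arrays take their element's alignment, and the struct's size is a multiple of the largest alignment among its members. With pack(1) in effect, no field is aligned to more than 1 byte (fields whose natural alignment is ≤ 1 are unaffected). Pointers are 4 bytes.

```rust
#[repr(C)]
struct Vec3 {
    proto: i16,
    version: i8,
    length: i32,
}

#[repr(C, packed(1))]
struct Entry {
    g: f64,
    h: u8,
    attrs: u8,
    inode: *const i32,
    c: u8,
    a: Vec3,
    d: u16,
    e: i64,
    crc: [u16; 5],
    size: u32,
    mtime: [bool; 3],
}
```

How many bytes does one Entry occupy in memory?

50 bytes

Vec3: proto at 0 (size 2, align 2) → ends 2; version at 2 (size 1, align 1) → ends 3; pad 1 to align 4 for length; length at 4 (size 4, align 4) → ends 8; total 8 bytes, alignment 4
g at 0 (size 8, align 1) → ends 8
h at 8 (size 1, align 1) → ends 9
attrs at 9 (size 1, align 1) → ends 10
inode at 10 (size 4, align 1) → ends 14
c at 14 (size 1, align 1) → ends 15
a at 15 (size 8, align 1) → ends 23
d at 23 (size 2, align 1) → ends 25
e at 25 (size 8, align 1) → ends 33
crc at 33 (size 10, align 1) → ends 43
size at 43 (size 4, align 1) → ends 47
mtime at 47 (size 3, align 1) → ends 50
total 50 bytes, alignment 1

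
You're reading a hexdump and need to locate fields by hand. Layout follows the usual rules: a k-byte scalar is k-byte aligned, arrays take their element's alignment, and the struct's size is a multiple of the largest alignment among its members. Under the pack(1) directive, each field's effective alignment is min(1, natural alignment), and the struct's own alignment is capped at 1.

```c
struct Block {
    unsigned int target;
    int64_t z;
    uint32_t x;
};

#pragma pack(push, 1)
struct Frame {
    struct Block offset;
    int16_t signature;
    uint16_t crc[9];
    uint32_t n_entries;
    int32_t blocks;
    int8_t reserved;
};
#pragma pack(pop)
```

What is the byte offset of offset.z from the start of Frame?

Block: @0: target [4B, align 4] → 4; +4 pad (align 8); @8: z [8B, align 8] → 16; @16: x [4B, align 4] → 20; +4 tail pad (align 8); size 24, align 8
@0: offset [24B, align 1] → 24
within Block: z at 8
0 + 8 = 8

8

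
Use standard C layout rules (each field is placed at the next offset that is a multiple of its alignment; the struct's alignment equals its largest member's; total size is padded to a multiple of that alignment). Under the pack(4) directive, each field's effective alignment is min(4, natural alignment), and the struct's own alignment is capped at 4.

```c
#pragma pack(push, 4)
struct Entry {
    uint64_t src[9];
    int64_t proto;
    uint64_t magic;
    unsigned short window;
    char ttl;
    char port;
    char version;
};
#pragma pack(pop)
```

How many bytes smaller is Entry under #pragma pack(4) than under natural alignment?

natural layout:
  @0: src [72B, align 8] → 72
  @72: proto [8B, align 8] → 80
  @80: magic [8B, align 8] → 88
  @88: window [2B, align 2] → 90
  @90: ttl [1B, align 1] → 91
  @91: port [1B, align 1] → 92
  @92: version [1B, align 1] → 93
  +3 tail pad (align 8)
  size 96, align 8
packed(4) layout:
  @0: src [72B, align 4] → 72
  @72: proto [8B, align 4] → 80
  @80: magic [8B, align 4] → 88
  @88: window [2B, align 2] → 90
  @90: ttl [1B, align 1] → 91
  @91: port [1B, align 1] → 92
  @92: version [1B, align 1] → 93
  +3 tail pad (align 4)
  size 96, align 4
96 − 96 = 0

0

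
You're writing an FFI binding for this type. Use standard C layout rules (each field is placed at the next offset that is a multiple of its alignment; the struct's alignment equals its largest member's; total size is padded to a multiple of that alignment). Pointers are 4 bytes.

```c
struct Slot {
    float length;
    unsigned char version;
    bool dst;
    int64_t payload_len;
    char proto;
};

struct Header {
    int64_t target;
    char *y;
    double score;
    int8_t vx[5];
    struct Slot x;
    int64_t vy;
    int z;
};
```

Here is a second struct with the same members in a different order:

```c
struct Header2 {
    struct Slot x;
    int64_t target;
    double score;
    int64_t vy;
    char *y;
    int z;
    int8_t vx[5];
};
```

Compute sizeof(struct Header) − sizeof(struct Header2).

Slot: 0..4  length  (4B, 4-aligned); 4..5  version  (1B, 1-aligned); 5..6  dst  (1B, 1-aligned); 6..8  -- padding (2B); 8..16  payload_len  (8B, 8-aligned); 16..17  proto  (1B, 1-aligned); 17..24  -- tail padding (7B); sizeof = 24, alignof = 8
0..8  target  (8B, 8-aligned)
8..12  y  (4B, 4-aligned)
12..16  -- padding (4B)
16..24  score  (8B, 8-aligned)
24..29  vx  (5B, 1-aligned)
29..32  -- padding (3B)
32..56  x  (24B, 8-aligned)
56..64  vy  (8B, 8-aligned)
64..68  z  (4B, 4-aligned)
68..72  -- tail padding (4B)
sizeof = 72, alignof = 8
— Header2 —
0..24  x  (24B, 8-aligned)
24..32  target  (8B, 8-aligned)
32..40  score  (8B, 8-aligned)
40..48  vy  (8B, 8-aligned)
48..52  y  (4B, 4-aligned)
52..56  z  (4B, 4-aligned)
56..61  vx  (5B, 1-aligned)
61..64  -- tail padding (3B)
sizeof = 64, alignof = 8
72 − 64 = 8

8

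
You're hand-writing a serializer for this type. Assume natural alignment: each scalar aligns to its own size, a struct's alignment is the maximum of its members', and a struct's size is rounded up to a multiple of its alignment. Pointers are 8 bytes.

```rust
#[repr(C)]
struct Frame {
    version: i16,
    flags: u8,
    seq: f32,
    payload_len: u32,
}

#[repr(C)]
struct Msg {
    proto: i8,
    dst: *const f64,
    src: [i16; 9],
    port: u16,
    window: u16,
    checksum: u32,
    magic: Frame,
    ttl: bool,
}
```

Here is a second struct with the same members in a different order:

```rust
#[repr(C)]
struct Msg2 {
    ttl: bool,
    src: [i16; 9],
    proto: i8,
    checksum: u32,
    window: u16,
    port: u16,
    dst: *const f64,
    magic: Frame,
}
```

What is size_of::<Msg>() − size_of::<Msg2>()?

Frame: 0..2  version  (2B, 2-aligned); 2..3  flags  (1B, 1-aligned); 3..4  -- padding (1B); 4..8  seq  (4B, 4-aligned); 8..12  payload_len  (4B, 4-aligned); sizeof = 12, alignof = 4
0..1  proto  (1B, 1-aligned)
1..8  -- padding (7B)
8..16  dst  (8B, 8-aligned)
16..34  src  (18B, 2-aligned)
34..36  port  (2B, 2-aligned)
36..38  window  (2B, 2-aligned)
38..40  -- padding (2B)
40..44  checksum  (4B, 4-aligned)
44..56  magic  (12B, 4-aligned)
56..57  ttl  (1B, 1-aligned)
57..64  -- tail padding (7B)
sizeof = 64, alignof = 8
— Msg2 —
0..1  ttl  (1B, 1-aligned)
1..2  -- padding (1B)
2..20  src  (18B, 2-aligned)
20..21  proto  (1B, 1-aligned)
21..24  -- padding (3B)
24..28  checksum  (4B, 4-aligned)
28..30  window  (2B, 2-aligned)
30..32  port  (2B, 2-aligned)
32..40  dst  (8B, 8-aligned)
40..52  magic  (12B, 4-aligned)
52..56  -- tail padding (4B)
sizeof = 56, alignof = 8
64 − 56 = 8

8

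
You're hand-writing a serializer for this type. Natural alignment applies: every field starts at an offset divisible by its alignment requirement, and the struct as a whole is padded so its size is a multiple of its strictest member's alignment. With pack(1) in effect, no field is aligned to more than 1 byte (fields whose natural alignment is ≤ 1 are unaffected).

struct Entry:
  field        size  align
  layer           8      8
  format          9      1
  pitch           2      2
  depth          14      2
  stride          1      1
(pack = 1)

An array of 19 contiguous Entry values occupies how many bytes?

646

0..8  layer  (8B, 1-aligned)
8..17  format  (9B, 1-aligned)
17..19  pitch  (2B, 1-aligned)
19..33  depth  (14B, 1-aligned)
33..34  stride  (1B, 1-aligned)
sizeof = 34, alignof = 1
array of 19: 19 × 34 = 646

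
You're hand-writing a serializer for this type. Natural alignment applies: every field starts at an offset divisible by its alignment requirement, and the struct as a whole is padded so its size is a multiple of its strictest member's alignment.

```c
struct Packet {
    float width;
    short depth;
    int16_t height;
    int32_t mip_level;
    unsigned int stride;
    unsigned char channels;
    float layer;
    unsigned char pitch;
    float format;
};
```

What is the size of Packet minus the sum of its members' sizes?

0..4  width  (4B, 4-aligned)
4..6  depth  (2B, 2-aligned)
6..8  height  (2B, 2-aligned)
8..12  mip_level  (4B, 4-aligned)
12..16  stride  (4B, 4-aligned)
16..17  channels  (1B, 1-aligned)
17..20  -- padding (3B)
20..24  layer  (4B, 4-aligned)
24..25  pitch  (1B, 1-aligned)
25..28  -- padding (3B)
28..32  format  (4B, 4-aligned)
sizeof = 32, alignof = 4
data bytes 26, size 32 → padding 6

6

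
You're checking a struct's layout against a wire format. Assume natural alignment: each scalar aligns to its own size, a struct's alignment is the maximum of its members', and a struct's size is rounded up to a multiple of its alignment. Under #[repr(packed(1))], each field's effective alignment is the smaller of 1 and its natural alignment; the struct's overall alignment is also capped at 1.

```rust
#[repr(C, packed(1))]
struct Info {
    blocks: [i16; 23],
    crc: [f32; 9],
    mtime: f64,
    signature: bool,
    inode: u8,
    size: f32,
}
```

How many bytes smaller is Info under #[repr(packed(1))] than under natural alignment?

8

natural layout:
  @0: blocks [46B, align 2] → 46
  +2 pad (align 4)
  @48: crc [36B, align 4] → 84
  +4 pad (align 8)
  @88: mtime [8B, align 8] → 96
  @96: signature [1B, align 1] → 97
  @97: inode [1B, align 1] → 98
  +2 pad (align 4)
  @100: size [4B, align 4] → 104
  size 104, align 8
packed(1) layout:
  @0: blocks [46B, align 1] → 46
  @46: crc [36B, align 1] → 82
  @82: mtime [8B, align 1] → 90
  @90: signature [1B, align 1] → 91
  @91: inode [1B, align 1] → 92
  @92: size [4B, align 1] → 96
  size 96, align 1
104 − 96 = 8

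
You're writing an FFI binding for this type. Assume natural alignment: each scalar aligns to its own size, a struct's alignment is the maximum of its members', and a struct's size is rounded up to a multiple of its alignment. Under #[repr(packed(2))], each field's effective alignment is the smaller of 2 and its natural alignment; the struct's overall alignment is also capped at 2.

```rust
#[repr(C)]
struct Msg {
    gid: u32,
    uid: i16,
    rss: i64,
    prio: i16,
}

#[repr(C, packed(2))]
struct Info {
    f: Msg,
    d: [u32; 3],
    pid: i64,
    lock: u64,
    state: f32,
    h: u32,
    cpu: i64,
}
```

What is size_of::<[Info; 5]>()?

Msg: 0..4  gid  (4B, 4-aligned); 4..6  uid  (2B, 2-aligned); 6..8  -- padding (2B); 8..16  rss  (8B, 8-aligned); 16..18  prio  (2B, 2-aligned); 18..24  -- tail padding (6B); sizeof = 24, alignof = 8
0..24  f  (24B, 2-aligned)
24..36  d  (12B, 2-aligned)
36..44  pid  (8B, 2-aligned)
44..52  lock  (8B, 2-aligned)
52..56  state  (4B, 2-aligned)
56..60  h  (4B, 2-aligned)
60..68  cpu  (8B, 2-aligned)
sizeof = 68, alignof = 2
array of 5: 5 × 68 = 340

340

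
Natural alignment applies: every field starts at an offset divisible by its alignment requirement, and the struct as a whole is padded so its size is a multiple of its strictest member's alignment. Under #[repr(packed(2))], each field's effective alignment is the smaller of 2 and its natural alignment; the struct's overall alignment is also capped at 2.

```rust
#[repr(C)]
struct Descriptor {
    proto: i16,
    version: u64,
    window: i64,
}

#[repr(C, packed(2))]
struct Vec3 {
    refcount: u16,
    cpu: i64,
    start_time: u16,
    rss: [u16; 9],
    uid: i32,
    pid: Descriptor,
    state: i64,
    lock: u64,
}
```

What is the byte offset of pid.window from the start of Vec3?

Descriptor: proto at 0 (size 2, align 2) → ends 2; pad 6 to align 8 for version; version at 8 (size 8, align 8) → ends 16; window at 16 (size 8, align 8) → ends 24; total 24 bytes, alignment 8
refcount at 0 (size 2, align 2) → ends 2
cpu at 2 (size 8, align 2) → ends 10
start_time at 10 (size 2, align 2) → ends 12
rss at 12 (size 18, align 2) → ends 30
uid at 30 (size 4, align 2) → ends 34
pid at 34 (size 24, align 2) → ends 58
within Descriptor: window at 16
34 + 16 = 50

50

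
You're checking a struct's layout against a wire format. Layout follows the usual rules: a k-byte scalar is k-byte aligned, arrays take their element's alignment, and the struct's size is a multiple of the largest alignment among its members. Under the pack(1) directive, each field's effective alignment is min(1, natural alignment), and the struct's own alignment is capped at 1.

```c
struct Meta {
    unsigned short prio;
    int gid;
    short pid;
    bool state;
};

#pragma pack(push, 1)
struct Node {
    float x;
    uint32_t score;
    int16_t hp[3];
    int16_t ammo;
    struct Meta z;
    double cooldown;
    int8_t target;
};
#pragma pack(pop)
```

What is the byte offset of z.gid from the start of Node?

20

Meta: prio at 0 (size 2, align 2) → ends 2; pad 2 to align 4 for gid; gid at 4 (size 4, align 4) → ends 8; pid at 8 (size 2, align 2) → ends 10; state at 10 (size 1, align 1) → ends 11; tail pad 1 to reach multiple of 4; total 12 bytes, alignment 4
x at 0 (size 4, align 1) → ends 4
score at 4 (size 4, align 1) → ends 8
hp at 8 (size 6, align 1) → ends 14
ammo at 14 (size 2, align 1) → ends 16
z at 16 (size 12, align 1) → ends 28
within Meta: gid at 4
16 + 4 = 20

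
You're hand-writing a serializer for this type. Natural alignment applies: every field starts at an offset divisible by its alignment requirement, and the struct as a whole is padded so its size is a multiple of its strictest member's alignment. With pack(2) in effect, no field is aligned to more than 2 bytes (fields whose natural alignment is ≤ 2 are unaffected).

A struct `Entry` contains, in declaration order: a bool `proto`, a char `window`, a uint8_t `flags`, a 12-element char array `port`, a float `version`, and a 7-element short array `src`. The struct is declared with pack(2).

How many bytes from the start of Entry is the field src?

20

0..1  proto  (1B, 1-aligned)
1..2  window  (1B, 1-aligned)
2..3  flags  (1B, 1-aligned)
3..15  port  (12B, 1-aligned)
15..16  -- padding (1B)
16..20  version  (4B, 2-aligned)
20..34  src  (14B, 2-aligned)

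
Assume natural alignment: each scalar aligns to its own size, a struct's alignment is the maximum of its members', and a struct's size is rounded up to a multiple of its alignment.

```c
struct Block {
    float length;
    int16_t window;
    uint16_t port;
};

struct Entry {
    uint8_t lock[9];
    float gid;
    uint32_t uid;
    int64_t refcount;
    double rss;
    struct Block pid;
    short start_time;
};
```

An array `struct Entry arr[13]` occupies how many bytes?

728

Block: length at 0 (size 4, align 4) → ends 4; window at 4 (size 2, align 2) → ends 6; port at 6 (size 2, align 2) → ends 8; total 8 bytes, alignment 4
lock at 0 (size 9, align 1) → ends 9
pad 3 to align 4 for gid
gid at 12 (size 4, align 4) → ends 16
uid at 16 (size 4, align 4) → ends 20
pad 4 to align 8 for refcount
refcount at 24 (size 8, align 8) → ends 32
rss at 32 (size 8, align 8) → ends 40
pid at 40 (size 8, align 4) → ends 48
start_time at 48 (size 2, align 2) → ends 50
tail pad 6 to reach multiple of 8
total 56 bytes, alignment 8
array of 13: 13 × 56 = 728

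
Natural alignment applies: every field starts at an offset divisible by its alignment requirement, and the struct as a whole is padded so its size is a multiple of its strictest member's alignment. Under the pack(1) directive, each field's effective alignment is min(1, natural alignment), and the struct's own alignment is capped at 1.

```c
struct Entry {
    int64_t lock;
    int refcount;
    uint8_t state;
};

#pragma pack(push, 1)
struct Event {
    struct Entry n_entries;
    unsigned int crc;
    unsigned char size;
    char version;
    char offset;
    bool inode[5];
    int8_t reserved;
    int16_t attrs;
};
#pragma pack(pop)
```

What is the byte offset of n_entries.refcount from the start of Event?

Entry: 0..8  lock  (8B, 8-aligned); 8..12  refcount  (4B, 4-aligned); 12..13  state  (1B, 1-aligned); 13..16  -- tail padding (3B); sizeof = 16, alignof = 8
0..16  n_entries  (16B, 1-aligned)
within Entry: refcount at 8
0 + 8 = 8

8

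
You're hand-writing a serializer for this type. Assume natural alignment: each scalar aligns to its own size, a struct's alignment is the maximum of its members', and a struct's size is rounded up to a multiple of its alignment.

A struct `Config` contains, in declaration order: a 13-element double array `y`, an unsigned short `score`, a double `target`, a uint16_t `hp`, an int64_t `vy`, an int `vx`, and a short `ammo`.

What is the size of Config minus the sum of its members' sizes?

14

y at 0 (size 104, align 8) → ends 104
score at 104 (size 2, align 2) → ends 106
pad 6 to align 8 for target
target at 112 (size 8, align 8) → ends 120
hp at 120 (size 2, align 2) → ends 122
pad 6 to align 8 for vy
vy at 128 (size 8, align 8) → ends 136
vx at 136 (size 4, align 4) → ends 140
ammo at 140 (size 2, align 2) → ends 142
tail pad 2 to reach multiple of 8
total 144 bytes, alignment 8
data bytes 130, size 144 → padding 14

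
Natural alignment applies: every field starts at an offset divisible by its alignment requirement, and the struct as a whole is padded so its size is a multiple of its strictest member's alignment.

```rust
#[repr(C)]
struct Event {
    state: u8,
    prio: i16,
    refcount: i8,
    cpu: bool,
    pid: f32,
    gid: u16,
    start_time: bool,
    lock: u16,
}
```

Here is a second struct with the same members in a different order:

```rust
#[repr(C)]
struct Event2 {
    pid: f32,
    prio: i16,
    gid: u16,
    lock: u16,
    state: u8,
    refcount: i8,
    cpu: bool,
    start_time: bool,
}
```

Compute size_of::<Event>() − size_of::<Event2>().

4

0..1  state  (1B, 1-aligned)
1..2  -- padding (1B)
2..4  prio  (2B, 2-aligned)
4..5  refcount  (1B, 1-aligned)
5..6  cpu  (1B, 1-aligned)
6..8  -- padding (2B)
8..12  pid  (4B, 4-aligned)
12..14  gid  (2B, 2-aligned)
14..15  start_time  (1B, 1-aligned)
15..16  -- padding (1B)
16..18  lock  (2B, 2-aligned)
18..20  -- tail padding (2B)
sizeof = 20, alignof = 4
— Event2 —
0..4  pid  (4B, 4-aligned)
4..6  prio  (2B, 2-aligned)
6..8  gid  (2B, 2-aligned)
8..10  lock  (2B, 2-aligned)
10..11  state  (1B, 1-aligned)
11..12  refcount  (1B, 1-aligned)
12..13  cpu  (1B, 1-aligned)
13..14  start_time  (1B, 1-aligned)
14..16  -- tail padding (2B)
sizeof = 16, alignof = 4
20 − 16 = 4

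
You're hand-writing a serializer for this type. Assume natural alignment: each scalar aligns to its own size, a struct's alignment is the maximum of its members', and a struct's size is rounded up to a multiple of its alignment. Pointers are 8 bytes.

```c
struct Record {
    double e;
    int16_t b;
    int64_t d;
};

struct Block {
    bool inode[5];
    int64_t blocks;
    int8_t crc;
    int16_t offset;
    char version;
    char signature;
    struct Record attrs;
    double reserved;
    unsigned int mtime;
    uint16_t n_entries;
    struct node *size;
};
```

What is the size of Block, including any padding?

72 bytes

Record: 0..8  e  (8B, 8-aligned); 8..10  b  (2B, 2-aligned); 10..16  -- padding (6B); 16..24  d  (8B, 8-aligned); sizeof = 24, alignof = 8
0..5  inode  (5B, 1-aligned)
5..8  -- padding (3B)
8..16  blocks  (8B, 8-aligned)
16..17  crc  (1B, 1-aligned)
17..18  -- padding (1B)
18..20  offset  (2B, 2-aligned)
20..21  version  (1B, 1-aligned)
21..22  signature  (1B, 1-aligned)
22..24  -- padding (2B)
24..48  attrs  (24B, 8-aligned)
48..56  reserved  (8B, 8-aligned)
56..60  mtime  (4B, 4-aligned)
60..62  n_entries  (2B, 2-aligned)
62..64  -- padding (2B)
64..72  size  (8B, 8-aligned)
sizeof = 72, alignof = 8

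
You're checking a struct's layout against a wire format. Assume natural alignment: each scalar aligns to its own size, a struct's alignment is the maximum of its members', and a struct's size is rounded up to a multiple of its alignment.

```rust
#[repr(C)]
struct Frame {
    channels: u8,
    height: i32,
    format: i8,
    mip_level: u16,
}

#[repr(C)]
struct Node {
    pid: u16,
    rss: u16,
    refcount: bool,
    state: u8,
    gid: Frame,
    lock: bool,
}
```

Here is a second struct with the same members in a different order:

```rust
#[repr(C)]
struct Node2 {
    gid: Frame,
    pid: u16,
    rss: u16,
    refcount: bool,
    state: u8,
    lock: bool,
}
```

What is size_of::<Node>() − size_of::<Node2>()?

Frame: 0..1  channels  (1B, 1-aligned); 1..4  -- padding (3B); 4..8  height  (4B, 4-aligned); 8..9  format  (1B, 1-aligned); 9..10  -- padding (1B); 10..12  mip_level  (2B, 2-aligned); sizeof = 12, alignof = 4
0..2  pid  (2B, 2-aligned)
2..4  rss  (2B, 2-aligned)
4..5  refcount  (1B, 1-aligned)
5..6  state  (1B, 1-aligned)
6..8  -- padding (2B)
8..20  gid  (12B, 4-aligned)
20..21  lock  (1B, 1-aligned)
21..24  -- tail padding (3B)
sizeof = 24, alignof = 4
— Node2 —
0..12  gid  (12B, 4-aligned)
12..14  pid  (2B, 2-aligned)
14..16  rss  (2B, 2-aligned)
16..17  refcount  (1B, 1-aligned)
17..18  state  (1B, 1-aligned)
18..19  lock  (1B, 1-aligned)
19..20  -- tail padding (1B)
sizeof = 20, alignof = 4
24 − 20 = 4

4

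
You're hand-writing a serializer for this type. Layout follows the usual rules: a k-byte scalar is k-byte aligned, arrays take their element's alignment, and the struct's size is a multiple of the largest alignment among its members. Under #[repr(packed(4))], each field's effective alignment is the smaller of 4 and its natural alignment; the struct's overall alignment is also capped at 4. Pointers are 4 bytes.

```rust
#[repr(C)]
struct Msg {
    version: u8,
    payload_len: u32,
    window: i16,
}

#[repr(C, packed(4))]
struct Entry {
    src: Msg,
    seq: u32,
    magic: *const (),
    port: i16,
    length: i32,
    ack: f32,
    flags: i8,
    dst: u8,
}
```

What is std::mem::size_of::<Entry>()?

36 bytes

Msg: 0..1  version  (1B, 1-aligned); 1..4  -- padding (3B); 4..8  payload_len  (4B, 4-aligned); 8..10  window  (2B, 2-aligned); 10..12  -- tail padding (2B); sizeof = 12, alignof = 4
0..12  src  (12B, 4-aligned)
12..16  seq  (4B, 4-aligned)
16..20  magic  (4B, 4-aligned)
20..22  port  (2B, 2-aligned)
22..24  -- padding (2B)
24..28  length  (4B, 4-aligned)
28..32  ack  (4B, 4-aligned)
32..33  flags  (1B, 1-aligned)
33..34  dst  (1B, 1-aligned)
34..36  -- tail padding (2B)
sizeof = 36, alignof = 4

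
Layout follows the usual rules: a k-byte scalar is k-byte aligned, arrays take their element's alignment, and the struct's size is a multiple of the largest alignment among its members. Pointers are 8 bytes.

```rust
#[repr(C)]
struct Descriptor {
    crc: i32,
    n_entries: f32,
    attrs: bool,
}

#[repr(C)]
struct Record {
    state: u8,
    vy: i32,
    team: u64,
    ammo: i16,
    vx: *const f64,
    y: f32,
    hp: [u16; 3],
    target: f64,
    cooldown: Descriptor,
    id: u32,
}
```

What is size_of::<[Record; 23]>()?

1656

Descriptor: crc at 0 (size 4, align 4) → ends 4; n_entries at 4 (size 4, align 4) → ends 8; attrs at 8 (size 1, align 1) → ends 9; tail pad 3 to reach multiple of 4; total 12 bytes, alignment 4
state at 0 (size 1, align 1) → ends 1
pad 3 to align 4 for vy
vy at 4 (size 4, align 4) → ends 8
team at 8 (size 8, align 8) → ends 16
ammo at 16 (size 2, align 2) → ends 18
pad 6 to align 8 for vx
vx at 24 (size 8, align 8) → ends 32
y at 32 (size 4, align 4) → ends 36
hp at 36 (size 6, align 2) → ends 42
pad 6 to align 8 for target
target at 48 (size 8, align 8) → ends 56
cooldown at 56 (size 12, align 4) → ends 68
id at 68 (size 4, align 4) → ends 72
total 72 bytes, alignment 8
array of 23: 23 × 72 = 1656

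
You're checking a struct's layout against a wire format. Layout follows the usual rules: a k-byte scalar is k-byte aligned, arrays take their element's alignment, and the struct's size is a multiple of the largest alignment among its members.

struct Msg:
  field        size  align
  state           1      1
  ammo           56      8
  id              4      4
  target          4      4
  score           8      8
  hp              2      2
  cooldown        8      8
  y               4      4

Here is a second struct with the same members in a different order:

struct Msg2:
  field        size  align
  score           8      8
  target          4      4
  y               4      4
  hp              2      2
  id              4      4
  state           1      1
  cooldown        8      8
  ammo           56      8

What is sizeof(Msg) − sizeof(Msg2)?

8

0..1  state  (1B, 1-aligned)
1..8  -- padding (7B)
8..64  ammo  (56B, 8-aligned)
64..68  id  (4B, 4-aligned)
68..72  target  (4B, 4-aligned)
72..80  score  (8B, 8-aligned)
80..82  hp  (2B, 2-aligned)
82..88  -- padding (6B)
88..96  cooldown  (8B, 8-aligned)
96..100  y  (4B, 4-aligned)
100..104  -- tail padding (4B)
sizeof = 104, alignof = 8
— Msg2 —
0..8  score  (8B, 8-aligned)
8..12  target  (4B, 4-aligned)
12..16  y  (4B, 4-aligned)
16..18  hp  (2B, 2-aligned)
18..20  -- padding (2B)
20..24  id  (4B, 4-aligned)
24..25  state  (1B, 1-aligned)
25..32  -- padding (7B)
32..40  cooldown  (8B, 8-aligned)
40..96  ammo  (56B, 8-aligned)
sizeof = 96, alignof = 8
104 − 96 = 8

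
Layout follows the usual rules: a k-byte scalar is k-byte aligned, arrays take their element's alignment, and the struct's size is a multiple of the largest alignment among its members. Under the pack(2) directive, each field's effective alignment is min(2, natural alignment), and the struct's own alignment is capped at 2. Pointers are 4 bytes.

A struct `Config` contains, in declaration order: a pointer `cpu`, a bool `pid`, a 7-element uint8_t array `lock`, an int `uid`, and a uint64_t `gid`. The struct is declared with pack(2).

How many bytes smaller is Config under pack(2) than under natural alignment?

0

natural layout:
  cpu at 0 (size 4, align 4) → ends 4
  pid at 4 (size 1, align 1) → ends 5
  lock at 5 (size 7, align 1) → ends 12
  uid at 12 (size 4, align 4) → ends 16
  gid at 16 (size 8, align 8) → ends 24
  total 24 bytes, alignment 8
packed(2) layout:
  cpu at 0 (size 4, align 2) → ends 4
  pid at 4 (size 1, align 1) → ends 5
  lock at 5 (size 7, align 1) → ends 12
  uid at 12 (size 4, align 2) → ends 16
  gid at 16 (size 8, align 2) → ends 24
  total 24 bytes, alignment 2
24 − 24 = 0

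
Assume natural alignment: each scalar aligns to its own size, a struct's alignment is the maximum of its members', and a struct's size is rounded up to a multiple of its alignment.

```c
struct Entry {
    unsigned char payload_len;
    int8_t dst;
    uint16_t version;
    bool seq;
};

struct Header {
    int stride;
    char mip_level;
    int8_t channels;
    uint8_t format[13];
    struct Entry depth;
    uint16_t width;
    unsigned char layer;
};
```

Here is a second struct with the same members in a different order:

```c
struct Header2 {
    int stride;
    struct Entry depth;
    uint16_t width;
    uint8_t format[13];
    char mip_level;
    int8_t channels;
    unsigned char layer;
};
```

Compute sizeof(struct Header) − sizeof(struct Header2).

Entry: payload_len at 0 (size 1, align 1) → ends 1; dst at 1 (size 1, align 1) → ends 2; version at 2 (size 2, align 2) → ends 4; seq at 4 (size 1, align 1) → ends 5; tail pad 1 to reach multiple of 2; total 6 bytes, alignment 2
stride at 0 (size 4, align 4) → ends 4
mip_level at 4 (size 1, align 1) → ends 5
channels at 5 (size 1, align 1) → ends 6
format at 6 (size 13, align 1) → ends 19
pad 1 to align 2 for depth
depth at 20 (size 6, align 2) → ends 26
width at 26 (size 2, align 2) → ends 28
layer at 28 (size 1, align 1) → ends 29
tail pad 3 to reach multiple of 4
total 32 bytes, alignment 4
— Header2 —
stride at 0 (size 4, align 4) → ends 4
depth at 4 (size 6, align 2) → ends 10
width at 10 (size 2, align 2) → ends 12
format at 12 (size 13, align 1) → ends 25
mip_level at 25 (size 1, align 1) → ends 26
channels at 26 (size 1, align 1) → ends 27
layer at 27 (size 1, align 1) → ends 28
total 28 bytes, alignment 4
32 − 28 = 4

4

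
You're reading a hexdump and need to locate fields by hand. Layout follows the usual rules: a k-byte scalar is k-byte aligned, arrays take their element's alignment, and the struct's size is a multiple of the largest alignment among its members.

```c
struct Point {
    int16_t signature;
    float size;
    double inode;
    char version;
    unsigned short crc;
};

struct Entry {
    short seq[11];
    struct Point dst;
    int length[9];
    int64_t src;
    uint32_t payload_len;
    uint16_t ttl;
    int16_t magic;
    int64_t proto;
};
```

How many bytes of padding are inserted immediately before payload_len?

0

Point: 0..2  signature  (2B, 2-aligned); 2..4  -- padding (2B); 4..8  size  (4B, 4-aligned); 8..16  inode  (8B, 8-aligned); 16..17  version  (1B, 1-aligned); 17..18  -- padding (1B); 18..20  crc  (2B, 2-aligned); 20..24  -- tail padding (4B); sizeof = 24, alignof = 8
0..22  seq  (22B, 2-aligned)
22..24  -- padding (2B)
24..48  dst  (24B, 8-aligned)
48..84  length  (36B, 4-aligned)
84..88  -- padding (4B)
88..96  src  (8B, 8-aligned)
96..100  payload_len  (4B, 4-aligned)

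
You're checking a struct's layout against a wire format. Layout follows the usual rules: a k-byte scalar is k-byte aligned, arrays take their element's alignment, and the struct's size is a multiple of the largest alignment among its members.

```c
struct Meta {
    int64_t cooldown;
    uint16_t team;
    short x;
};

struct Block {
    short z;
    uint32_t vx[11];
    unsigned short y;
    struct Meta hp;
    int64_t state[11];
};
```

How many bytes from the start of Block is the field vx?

4

Meta: @0: cooldown [8B, align 8] → 8; @8: team [2B, align 2] → 10; @10: x [2B, align 2] → 12; +4 tail pad (align 8); size 16, align 8
@0: z [2B, align 2] → 2
+2 pad (align 4)
@4: vx [44B, align 4] → 48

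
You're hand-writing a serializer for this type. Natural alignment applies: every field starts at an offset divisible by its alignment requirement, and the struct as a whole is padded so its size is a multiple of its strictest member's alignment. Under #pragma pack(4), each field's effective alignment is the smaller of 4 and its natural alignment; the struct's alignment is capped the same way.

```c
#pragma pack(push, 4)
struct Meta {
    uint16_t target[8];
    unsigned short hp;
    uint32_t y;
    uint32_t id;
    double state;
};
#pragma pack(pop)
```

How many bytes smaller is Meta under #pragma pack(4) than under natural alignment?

natural layout:
  @0: target [16B, align 2] → 16
  @16: hp [2B, align 2] → 18
  +2 pad (align 4)
  @20: y [4B, align 4] → 24
  @24: id [4B, align 4] → 28
  +4 pad (align 8)
  @32: state [8B, align 8] → 40
  size 40, align 8
packed(4) layout:
  @0: target [16B, align 2] → 16
  @16: hp [2B, align 2] → 18
  +2 pad (align 4)
  @20: y [4B, align 4] → 24
  @24: id [4B, align 4] → 28
  @28: state [8B, align 4] → 36
  size 36, align 4
40 − 36 = 4

4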